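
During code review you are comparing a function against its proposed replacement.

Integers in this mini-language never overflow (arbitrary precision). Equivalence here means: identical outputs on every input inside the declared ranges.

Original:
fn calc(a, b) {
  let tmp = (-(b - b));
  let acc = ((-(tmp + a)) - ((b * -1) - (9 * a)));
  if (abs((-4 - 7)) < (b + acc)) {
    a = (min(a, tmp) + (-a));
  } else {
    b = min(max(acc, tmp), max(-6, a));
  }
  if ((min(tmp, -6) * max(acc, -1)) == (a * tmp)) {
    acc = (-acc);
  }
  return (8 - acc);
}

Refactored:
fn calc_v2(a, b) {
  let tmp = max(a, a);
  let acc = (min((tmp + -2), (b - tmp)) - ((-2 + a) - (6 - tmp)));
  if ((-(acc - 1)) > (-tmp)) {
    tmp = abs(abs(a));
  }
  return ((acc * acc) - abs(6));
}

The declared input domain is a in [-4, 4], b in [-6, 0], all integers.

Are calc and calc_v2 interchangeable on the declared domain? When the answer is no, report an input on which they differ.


The rewrite breaks on a=-4, b=-6, where the results are 46 and 94.
calc: tmp = 0; acc = -38; (abs((-4 - 7)) < (b + acc)) -> false; b = -4; ((min(tmp, -6) * max(acc, -1)) == (a * tmp)) -> false; return 46
calc_v2: tmp = -4; acc = 10; ((-(acc - 1)) > (-tmp)) -> false; return 94
verdict: not equivalent; witness: a=-4, b=-6


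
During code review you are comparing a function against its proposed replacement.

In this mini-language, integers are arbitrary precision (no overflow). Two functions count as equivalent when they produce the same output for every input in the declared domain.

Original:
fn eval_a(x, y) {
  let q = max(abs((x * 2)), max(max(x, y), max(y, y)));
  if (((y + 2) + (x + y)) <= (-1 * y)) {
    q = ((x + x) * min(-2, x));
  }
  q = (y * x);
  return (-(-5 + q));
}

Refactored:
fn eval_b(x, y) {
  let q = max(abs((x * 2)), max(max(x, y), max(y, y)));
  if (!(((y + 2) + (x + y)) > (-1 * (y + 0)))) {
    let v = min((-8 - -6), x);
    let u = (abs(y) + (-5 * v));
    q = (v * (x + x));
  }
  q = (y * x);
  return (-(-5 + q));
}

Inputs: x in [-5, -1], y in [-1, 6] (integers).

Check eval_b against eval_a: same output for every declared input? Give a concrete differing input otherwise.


Comparing the listings, the differences include: comparison usage differs, plus arithmetic usage differs, plus boolean connective usage differs, plus statement counts differ, plus local variable names differ, plus min/max/abs usage differs, plus constant usage differs.
One worked example (x=-3, y=-1) — eval_a: q := 6 | (((y + 2) + (x + y)) <= (-1 * y)): true | q := 18 | q := 3 | result 2; eval_b: q := 6 | (!(((y + 2) + (x + y)) > (-1 * (y + 0)))): true | v := -3 | u := 16 | q := 18 | q := 3 | result 2; agreement on 2.
An exhaustive pass over the 40 declared inputs shows identical outputs.
verdict: equivalent


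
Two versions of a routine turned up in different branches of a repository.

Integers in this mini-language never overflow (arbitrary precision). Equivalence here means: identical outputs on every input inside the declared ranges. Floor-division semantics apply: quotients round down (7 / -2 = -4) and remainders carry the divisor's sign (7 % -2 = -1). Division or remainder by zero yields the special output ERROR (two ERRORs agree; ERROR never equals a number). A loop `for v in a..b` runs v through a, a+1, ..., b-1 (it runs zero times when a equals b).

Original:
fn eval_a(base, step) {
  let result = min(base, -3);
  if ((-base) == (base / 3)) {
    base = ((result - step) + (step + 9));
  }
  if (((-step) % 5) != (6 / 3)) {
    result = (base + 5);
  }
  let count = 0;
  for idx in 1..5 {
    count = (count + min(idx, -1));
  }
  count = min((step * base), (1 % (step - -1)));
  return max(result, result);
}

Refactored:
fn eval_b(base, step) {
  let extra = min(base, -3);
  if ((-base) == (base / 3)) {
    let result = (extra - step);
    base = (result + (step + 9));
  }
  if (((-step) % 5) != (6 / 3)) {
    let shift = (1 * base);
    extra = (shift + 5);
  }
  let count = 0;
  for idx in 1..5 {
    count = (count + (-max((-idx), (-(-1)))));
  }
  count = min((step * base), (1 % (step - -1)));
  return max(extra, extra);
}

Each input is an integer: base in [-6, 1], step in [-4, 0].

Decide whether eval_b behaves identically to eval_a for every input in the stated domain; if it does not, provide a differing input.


The two are interchangeable: statement counts differ, and min/max/abs usage differs, and constant usage differs, and arithmetic usage differs, and local variable names differ, and every declared input agrees.
Tracing base=-3, step=-1: eval_a: result becomes -3; next ((-base) == (base / 3)) evaluates to false; next (((-step) % 5) != (6 / 3)) evaluates to true; next result becomes 2; next count becomes 0; next at idx=1:; next count becomes -1; next at idx=2:; next count becomes -2; next at idx=3:; next count becomes -3; next at idx=4:; next count becomes -4; next hits division by zero so the output is ERROR | eval_b: extra becomes -3; next ((-base) == (base / 3)) evaluates to false; next (((-step) % 5) != (6 / 3)) evaluates to true; next shift becomes -3; next extra becomes 2; next count becomes 0; next at idx=1:; next count becomes -1; next at idx=2:; next count becomes -2; next at idx=3:; next count becomes -3; next at idx=4:; next count becomes -4; next hits division by zero so the output is ERROR — matching result ERROR.
Checked all 40 inputs in the declared domain: the outputs agree on every one.
verdict: equivalent


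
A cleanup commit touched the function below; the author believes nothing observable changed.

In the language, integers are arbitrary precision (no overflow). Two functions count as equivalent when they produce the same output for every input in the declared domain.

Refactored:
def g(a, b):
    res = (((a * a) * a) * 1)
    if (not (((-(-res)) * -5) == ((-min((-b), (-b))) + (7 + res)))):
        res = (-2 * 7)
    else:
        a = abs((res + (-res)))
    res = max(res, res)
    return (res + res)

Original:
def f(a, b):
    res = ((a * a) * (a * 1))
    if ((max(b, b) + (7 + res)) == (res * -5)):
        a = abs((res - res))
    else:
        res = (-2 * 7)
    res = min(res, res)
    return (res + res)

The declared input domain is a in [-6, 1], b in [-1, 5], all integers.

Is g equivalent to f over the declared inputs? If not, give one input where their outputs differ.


The suspicious edit (`min(res, res)` became `max(res, res)`) never changes the result for any input inside the declared domain; all 56 inputs agree.
verdict: equivalent


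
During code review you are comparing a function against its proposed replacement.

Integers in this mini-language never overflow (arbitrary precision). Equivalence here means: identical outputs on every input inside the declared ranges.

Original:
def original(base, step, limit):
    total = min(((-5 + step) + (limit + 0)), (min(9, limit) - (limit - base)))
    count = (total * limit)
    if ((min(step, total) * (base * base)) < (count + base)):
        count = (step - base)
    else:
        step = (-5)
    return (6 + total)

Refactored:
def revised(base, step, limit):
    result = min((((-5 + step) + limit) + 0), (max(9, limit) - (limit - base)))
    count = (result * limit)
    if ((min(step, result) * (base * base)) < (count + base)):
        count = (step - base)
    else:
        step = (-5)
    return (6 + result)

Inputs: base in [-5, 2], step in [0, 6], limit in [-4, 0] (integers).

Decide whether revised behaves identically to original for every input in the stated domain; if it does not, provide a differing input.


Take base=-5, step=1, limit=0.
original: total = -5; count = 0; ((min(step, total) * (base * base)) < (count + base)) -> true; count = 6; return 1
revised: result = -4; count = 0; ((min(step, result) * (base * base)) < (count + base)) -> true; count = 6; return 2
1 != 2, so the rewrite changes behavior.
verdict: not equivalent; witness: base=-5, step=1, limit=0


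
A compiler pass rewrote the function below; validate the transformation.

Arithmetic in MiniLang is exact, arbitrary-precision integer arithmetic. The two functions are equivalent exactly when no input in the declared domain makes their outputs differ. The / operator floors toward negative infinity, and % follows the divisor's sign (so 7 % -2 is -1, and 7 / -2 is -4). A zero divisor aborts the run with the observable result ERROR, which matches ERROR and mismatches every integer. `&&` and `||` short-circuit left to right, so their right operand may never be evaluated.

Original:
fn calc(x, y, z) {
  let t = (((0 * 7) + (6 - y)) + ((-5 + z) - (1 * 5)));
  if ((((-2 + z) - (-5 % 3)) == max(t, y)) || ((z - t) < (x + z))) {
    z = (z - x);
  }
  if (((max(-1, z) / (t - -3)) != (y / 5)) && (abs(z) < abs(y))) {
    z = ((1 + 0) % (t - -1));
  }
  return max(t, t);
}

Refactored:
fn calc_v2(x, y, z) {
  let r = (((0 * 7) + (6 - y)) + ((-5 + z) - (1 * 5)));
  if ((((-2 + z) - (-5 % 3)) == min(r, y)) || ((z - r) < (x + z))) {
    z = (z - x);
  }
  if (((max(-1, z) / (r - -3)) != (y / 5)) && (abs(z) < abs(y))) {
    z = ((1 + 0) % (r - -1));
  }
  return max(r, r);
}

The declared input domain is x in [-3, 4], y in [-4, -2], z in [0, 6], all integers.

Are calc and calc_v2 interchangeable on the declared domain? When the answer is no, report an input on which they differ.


On input x=-3, y=-3, z=0, calc returns ERROR while calc_v2 returns -1.
verdict: not equivalent; witness: x=-3, y=-3, z=0


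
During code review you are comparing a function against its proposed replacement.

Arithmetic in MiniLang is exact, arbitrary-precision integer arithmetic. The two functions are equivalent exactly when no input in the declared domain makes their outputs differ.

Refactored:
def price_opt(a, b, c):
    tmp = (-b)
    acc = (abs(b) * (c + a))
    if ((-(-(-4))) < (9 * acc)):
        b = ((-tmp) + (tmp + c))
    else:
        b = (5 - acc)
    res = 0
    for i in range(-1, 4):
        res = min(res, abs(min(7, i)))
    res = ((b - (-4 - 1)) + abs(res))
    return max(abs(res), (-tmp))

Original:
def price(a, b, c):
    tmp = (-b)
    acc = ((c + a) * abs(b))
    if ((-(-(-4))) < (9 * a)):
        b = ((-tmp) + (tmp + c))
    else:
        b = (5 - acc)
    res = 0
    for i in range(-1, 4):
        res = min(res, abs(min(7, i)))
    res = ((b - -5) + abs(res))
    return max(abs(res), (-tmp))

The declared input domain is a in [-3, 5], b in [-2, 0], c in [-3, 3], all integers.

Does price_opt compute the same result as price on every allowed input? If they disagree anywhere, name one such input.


These are not equivalent — on a=-3, b=-2, c=3 the outputs split (10 vs 8).
price: tmp=2, then acc=0, then ((-(-(-4))) < (9 * a)) is false, then b=5, then res=0, then (i=-1), then res=0, then (i=0), then res=0, then (i=1), then res=0, then (i=2), then res=0, then (i=3), then res=0, then res=10, then returns 10
price_opt: tmp=2, then acc=0, then ((-(-(-4))) < (9 * acc)) is true, then b=3, then res=0, then (i=-1), then res=0, then (i=0), then res=0, then (i=1), then res=0, then (i=2), then res=0, then (i=3), then res=0, then res=8, then returns 8
verdict: not equivalent; witness: a=-3, b=-2, c=3


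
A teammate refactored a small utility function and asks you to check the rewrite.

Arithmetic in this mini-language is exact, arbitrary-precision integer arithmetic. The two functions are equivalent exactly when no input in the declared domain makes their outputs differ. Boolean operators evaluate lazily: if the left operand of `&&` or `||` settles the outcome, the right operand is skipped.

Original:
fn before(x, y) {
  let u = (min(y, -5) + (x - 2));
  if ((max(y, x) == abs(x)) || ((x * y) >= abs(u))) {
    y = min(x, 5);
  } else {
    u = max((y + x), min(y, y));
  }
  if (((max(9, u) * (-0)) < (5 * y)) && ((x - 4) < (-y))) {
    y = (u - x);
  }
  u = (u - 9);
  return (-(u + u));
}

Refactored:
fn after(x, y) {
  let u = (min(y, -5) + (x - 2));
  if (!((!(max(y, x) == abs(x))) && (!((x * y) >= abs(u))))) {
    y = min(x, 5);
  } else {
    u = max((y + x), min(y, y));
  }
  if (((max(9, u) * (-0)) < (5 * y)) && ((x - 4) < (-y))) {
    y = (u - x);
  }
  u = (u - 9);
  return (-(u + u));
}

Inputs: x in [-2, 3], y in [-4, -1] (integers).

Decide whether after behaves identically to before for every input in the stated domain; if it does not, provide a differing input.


Changes here: boolean connective usage differs; the full 24-point sweep finds no disagreement.
verdict: equivalent


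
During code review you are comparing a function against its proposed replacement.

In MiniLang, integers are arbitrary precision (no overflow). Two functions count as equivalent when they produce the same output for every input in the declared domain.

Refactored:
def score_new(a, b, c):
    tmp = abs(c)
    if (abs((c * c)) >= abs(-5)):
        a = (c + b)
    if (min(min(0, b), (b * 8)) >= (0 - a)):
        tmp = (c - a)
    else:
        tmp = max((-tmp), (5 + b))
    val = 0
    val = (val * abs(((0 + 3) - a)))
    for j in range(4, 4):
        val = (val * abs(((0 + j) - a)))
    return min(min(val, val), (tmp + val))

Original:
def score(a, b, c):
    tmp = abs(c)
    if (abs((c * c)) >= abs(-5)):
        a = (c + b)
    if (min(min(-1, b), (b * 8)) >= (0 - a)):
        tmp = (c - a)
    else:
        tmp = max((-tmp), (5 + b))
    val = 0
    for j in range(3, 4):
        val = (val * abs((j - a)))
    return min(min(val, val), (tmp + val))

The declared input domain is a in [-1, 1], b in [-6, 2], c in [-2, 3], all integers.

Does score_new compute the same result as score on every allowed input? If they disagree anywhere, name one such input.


There is a counterexample at a=0, b=0, c=-2: 0 on one side, -2 on the other.
score: tmp becomes 2; next (abs((c * c)) >= abs(-5)) evaluates to false; next (min(min(-1, b), (b * 8)) >= (0 - a)) evaluates to false; next tmp becomes 5; next val becomes 0; next at j=3:; next val becomes 0; next final value 0
score_new: tmp becomes 2; next (abs((c * c)) >= abs(-5)) evaluates to false; next (min(min(0, b), (b * 8)) >= (0 - a)) evaluates to true; next tmp becomes -2; next val becomes 0; next val becomes 0; next j never enters its loop body; next final value -2
verdict: not equivalent; witness: a=0, b=0, c=-2


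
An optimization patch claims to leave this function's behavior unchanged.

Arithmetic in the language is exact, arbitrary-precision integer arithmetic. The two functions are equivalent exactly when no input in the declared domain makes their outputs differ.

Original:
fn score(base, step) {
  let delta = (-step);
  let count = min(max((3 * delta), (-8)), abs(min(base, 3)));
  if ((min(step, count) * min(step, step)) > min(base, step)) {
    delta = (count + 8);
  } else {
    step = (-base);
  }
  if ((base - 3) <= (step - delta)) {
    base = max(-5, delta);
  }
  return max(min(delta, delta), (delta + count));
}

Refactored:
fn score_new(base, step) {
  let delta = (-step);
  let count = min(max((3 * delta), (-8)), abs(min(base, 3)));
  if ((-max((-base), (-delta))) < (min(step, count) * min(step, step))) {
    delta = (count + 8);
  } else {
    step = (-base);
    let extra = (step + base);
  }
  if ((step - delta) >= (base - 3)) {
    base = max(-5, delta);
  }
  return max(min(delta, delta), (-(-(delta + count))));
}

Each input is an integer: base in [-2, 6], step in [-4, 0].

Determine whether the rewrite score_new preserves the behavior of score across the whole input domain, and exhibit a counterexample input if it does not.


Not equivalent: base=1, step=-1 separates them (10 vs 2).
score: delta becomes 1; next count becomes 1; next ((min(step, count) * min(step, step)) > min(base, step)) evaluates to true; next delta becomes 9; next ((base - 3) <= (step - delta)) evaluates to false; next final value 10
score_new: delta becomes 1; next count becomes 1; next ((-max((-base), (-delta))) < (min(step, count) * min(step, step))) evaluates to false; next step becomes -1; next extra becomes 0; next ((step - delta) >= (base - 3)) evaluates to true; next base becomes 1; next final value 2
verdict: not equivalent; witness: base=1, step=-1


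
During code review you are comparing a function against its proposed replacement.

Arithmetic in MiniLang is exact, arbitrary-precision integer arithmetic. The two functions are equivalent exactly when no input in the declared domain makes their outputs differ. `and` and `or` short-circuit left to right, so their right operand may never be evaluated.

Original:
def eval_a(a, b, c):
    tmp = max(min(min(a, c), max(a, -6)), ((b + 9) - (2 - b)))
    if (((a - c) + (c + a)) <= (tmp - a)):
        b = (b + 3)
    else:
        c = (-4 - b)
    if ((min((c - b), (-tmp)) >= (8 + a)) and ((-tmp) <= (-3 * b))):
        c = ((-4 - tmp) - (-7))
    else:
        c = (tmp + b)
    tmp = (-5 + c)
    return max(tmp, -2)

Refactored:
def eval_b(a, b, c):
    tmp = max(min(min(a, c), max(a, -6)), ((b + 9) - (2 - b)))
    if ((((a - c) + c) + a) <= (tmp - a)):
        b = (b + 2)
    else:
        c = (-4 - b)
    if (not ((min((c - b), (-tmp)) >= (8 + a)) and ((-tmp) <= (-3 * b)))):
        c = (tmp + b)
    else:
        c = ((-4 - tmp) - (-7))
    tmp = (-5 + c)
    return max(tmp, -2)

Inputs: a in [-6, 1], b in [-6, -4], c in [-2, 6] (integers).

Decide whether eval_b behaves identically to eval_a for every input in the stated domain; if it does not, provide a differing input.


Not equivalent: a=-6, b=-6, c=-2 separates them (-2 vs 3).
eval_a: tmp := -5 | (((a - c) + (c + a)) <= (tmp - a)): true | b := -3 | ((min((c - b), (-tmp)) >= (8 + a)) and ((-tmp) <= (-3 * b))): false | c := -8 | tmp := -13 | result -2
eval_b: tmp := -5 | ((((a - c) + c) + a) <= (tmp - a)): true | b := -4 | (not ((min((c - b), (-tmp)) >= (8 + a)) and ((-tmp) <= (-3 * b)))): false | c := 8 | tmp := 3 | result 3
verdict: not equivalent; witness: a=-6, b=-6, c=-2


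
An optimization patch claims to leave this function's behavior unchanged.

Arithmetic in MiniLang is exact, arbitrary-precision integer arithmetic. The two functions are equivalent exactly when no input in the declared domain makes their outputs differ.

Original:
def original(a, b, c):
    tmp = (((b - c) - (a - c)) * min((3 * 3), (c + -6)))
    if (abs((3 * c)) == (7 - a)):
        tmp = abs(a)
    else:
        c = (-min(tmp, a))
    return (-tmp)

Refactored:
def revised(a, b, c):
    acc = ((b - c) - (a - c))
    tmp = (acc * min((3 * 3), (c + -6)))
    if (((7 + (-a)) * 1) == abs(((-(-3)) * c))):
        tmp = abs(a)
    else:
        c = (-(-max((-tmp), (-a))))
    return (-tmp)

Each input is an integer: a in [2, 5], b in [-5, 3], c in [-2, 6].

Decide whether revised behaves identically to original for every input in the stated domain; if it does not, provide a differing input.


Changes here: local variable names differ; also statement counts differ; also min/max/abs usage differs; also arithmetic usage differs; also constant usage differs; the full 324-point sweep finds no disagreement.
verdict: equivalent


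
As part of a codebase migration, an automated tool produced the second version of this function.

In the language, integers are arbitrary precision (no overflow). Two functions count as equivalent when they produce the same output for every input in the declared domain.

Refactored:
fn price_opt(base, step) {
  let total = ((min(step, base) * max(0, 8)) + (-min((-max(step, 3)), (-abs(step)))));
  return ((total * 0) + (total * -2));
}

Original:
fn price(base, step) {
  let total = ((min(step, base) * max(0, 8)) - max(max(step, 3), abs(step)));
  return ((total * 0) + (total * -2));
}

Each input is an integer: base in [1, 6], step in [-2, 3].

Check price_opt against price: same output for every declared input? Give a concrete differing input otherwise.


Consider the input base=1, step=-2.
price: total=-19, then returns 38
price_opt: total=-13, then returns 26
38 and 26 differ, so these are not the same function on this domain.
verdict: not equivalent; witness: base=1, step=-2


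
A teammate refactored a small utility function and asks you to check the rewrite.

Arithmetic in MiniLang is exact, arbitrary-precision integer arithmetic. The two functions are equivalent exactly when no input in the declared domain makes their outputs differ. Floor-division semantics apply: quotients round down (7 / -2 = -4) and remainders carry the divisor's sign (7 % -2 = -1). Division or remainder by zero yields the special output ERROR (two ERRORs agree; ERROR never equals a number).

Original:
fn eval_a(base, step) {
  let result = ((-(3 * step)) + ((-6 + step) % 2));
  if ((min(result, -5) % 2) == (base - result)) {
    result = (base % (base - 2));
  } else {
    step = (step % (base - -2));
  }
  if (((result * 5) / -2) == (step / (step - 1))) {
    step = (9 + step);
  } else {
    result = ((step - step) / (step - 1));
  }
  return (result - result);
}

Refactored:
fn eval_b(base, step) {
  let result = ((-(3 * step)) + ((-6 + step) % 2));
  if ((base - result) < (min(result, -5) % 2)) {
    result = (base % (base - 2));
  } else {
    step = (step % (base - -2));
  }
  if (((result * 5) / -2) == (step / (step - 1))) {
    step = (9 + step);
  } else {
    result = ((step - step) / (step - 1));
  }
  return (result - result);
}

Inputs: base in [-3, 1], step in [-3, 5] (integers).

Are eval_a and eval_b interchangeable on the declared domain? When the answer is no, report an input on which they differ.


Consider the input base=-3, step=1.
eval_a: result=-2, then ((min(result, -5) % 2) == (base - result)) is false, then step=0, then (((result * 5) / -2) == (step / (step - 1))) is false, then result=0, then returns 0
eval_b: result=-2, then ((base - result) < (min(result, -5) % 2)) is true, then result=-3, then a zero divisor aborts: ERROR
0 and ERROR differ, so these are not the same function on this domain.
verdict: not equivalent; witness: base=-3, step=1


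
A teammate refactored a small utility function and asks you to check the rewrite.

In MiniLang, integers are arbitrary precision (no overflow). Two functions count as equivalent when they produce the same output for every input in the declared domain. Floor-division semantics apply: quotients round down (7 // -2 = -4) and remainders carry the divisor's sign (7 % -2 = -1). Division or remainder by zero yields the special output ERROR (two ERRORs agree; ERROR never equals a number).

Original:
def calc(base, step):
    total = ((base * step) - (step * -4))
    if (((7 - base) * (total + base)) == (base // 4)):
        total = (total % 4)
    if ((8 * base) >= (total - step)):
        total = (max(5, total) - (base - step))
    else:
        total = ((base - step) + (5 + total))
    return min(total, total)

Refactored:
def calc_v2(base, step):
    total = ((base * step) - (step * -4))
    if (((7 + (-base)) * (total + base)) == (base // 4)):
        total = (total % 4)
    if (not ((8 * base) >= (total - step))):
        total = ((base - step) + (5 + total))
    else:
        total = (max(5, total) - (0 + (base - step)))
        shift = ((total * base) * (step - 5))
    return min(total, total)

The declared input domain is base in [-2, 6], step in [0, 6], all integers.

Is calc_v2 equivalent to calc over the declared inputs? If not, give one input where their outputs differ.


Equivalent — the differences include arithmetic usage differs; and boolean connective usage differs; and statement counts differ; and local variable names differ; and constant usage differs, yet no declared input distinguishes the two.
One worked example (base=6, step=3) — calc: total := 30 | (((7 - base) * (total + base)) == (base // 4)): false | ((8 * base) >= (total - step)): true | total := 27 | result 27; calc_v2: total := 30 | (((7 + (-base)) * (total + base)) == (base // 4)): false | (not ((8 * base) >= (total - step))): false | total := 27 | shift := -324 | result 27; agreement on 27.
Every one of the 63 inputs gives matching results.
verdict: equivalent


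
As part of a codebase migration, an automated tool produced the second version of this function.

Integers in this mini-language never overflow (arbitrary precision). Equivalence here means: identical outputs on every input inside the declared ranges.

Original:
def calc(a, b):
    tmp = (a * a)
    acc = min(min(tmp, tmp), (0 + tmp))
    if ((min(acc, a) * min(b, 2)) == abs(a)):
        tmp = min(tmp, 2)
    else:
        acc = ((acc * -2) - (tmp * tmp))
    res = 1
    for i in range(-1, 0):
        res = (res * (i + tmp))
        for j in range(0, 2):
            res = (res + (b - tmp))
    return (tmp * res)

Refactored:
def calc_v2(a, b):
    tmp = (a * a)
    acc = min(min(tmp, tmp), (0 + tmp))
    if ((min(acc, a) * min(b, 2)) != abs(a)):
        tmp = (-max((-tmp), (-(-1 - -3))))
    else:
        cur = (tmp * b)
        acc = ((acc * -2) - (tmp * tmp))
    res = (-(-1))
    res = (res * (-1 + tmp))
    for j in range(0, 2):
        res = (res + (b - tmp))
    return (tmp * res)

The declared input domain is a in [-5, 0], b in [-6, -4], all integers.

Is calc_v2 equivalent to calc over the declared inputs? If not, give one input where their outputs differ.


Run the pair on a=-5, b=-6.
calc: tmp=25, then acc=25, then ((min(acc, a) * min(b, 2)) == abs(a)) is false, then acc=-675, then res=1, then (i=-1), then res=24, then (j=0), then res=-7, then (j=1), then res=-38, then returns -950
calc_v2: tmp=25, then acc=25, then ((min(acc, a) * min(b, 2)) != abs(a)) is true, then tmp=2, then res=1, then res=1, then (j=0), then res=-7, then (j=1), then res=-15, then returns -30
-950 and -30 differ, so these are not the same function on this domain.
verdict: not equivalent; witness: a=-5, b=-6


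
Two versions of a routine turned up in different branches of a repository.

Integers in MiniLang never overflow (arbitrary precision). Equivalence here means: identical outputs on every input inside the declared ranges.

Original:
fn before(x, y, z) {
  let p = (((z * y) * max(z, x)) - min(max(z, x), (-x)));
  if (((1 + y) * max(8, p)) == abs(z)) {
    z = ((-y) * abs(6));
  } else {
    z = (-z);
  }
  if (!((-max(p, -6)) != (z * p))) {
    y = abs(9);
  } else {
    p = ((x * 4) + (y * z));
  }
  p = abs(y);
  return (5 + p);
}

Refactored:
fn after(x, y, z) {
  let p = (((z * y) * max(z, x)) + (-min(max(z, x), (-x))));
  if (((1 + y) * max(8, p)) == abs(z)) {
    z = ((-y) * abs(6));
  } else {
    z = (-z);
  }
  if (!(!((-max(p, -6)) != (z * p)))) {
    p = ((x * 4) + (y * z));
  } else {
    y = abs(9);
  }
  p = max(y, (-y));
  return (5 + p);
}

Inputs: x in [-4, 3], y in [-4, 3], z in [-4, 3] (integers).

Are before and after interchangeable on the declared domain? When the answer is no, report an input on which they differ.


Side by side, the visible changes include: arithmetic usage differs, plus boolean connective usage differs, plus min/max/abs usage differs.
Tracing x=-3, y=-4, z=3: before: p = -39; (((1 + y) * max(8, p)) == abs(z)) -> false; z = -3; (!((-max(p, -6)) != (z * p))) -> false; p = 0; p = 4; return 9 | after: p = -39; (((1 + y) * max(8, p)) == abs(z)) -> false; z = -3; (!(!((-max(p, -6)) != (z * p)))) -> true; p = 0; p = 4; return 9 — matching result 9.
Sweeping the whole domain (512 inputs) finds no disagreement.
verdict: equivalent


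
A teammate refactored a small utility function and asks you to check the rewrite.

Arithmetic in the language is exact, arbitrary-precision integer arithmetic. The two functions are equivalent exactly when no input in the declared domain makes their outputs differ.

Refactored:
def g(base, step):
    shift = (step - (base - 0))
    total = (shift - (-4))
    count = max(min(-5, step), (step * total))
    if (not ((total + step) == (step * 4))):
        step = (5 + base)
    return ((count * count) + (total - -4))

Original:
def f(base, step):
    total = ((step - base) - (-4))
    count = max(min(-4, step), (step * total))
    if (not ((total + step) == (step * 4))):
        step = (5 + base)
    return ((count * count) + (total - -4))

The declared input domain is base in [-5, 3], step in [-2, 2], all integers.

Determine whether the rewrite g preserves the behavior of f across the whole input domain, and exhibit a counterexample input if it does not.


There is a counterexample at base=-5, step=-2: 27 on one side, 36 on the other.
f: total = 7; count = -4; (not ((total + step) == (step * 4))) -> true; step = 0; return 27
g: shift = 3; total = 7; count = -5; (not ((total + step) == (step * 4))) -> true; step = 0; return 36
verdict: not equivalent; witness: base=-5, step=-2


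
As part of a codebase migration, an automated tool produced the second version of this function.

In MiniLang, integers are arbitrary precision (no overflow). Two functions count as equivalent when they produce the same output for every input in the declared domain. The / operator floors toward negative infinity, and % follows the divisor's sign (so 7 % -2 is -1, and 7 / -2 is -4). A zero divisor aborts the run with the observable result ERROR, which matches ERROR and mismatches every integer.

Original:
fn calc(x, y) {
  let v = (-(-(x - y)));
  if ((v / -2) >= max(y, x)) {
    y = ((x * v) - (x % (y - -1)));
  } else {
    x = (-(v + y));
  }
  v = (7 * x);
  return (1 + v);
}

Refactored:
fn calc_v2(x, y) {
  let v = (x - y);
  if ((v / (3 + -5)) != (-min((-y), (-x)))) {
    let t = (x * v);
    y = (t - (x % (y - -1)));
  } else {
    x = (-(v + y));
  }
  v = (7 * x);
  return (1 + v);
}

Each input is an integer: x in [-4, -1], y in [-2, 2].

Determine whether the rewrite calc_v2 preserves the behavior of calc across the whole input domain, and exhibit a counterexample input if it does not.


There is a counterexample at x=-3, y=2: -20 on one side, 22 on the other.
calc: v = -5; ((v / -2) >= max(y, x)) -> true; y = 15; v = -21; return -20
calc_v2: v = -5; ((v / (3 + -5)) != (-min((-y), (-x)))) -> false; x = 3; v = 21; return 22
verdict: not equivalent; witness: x=-3, y=2


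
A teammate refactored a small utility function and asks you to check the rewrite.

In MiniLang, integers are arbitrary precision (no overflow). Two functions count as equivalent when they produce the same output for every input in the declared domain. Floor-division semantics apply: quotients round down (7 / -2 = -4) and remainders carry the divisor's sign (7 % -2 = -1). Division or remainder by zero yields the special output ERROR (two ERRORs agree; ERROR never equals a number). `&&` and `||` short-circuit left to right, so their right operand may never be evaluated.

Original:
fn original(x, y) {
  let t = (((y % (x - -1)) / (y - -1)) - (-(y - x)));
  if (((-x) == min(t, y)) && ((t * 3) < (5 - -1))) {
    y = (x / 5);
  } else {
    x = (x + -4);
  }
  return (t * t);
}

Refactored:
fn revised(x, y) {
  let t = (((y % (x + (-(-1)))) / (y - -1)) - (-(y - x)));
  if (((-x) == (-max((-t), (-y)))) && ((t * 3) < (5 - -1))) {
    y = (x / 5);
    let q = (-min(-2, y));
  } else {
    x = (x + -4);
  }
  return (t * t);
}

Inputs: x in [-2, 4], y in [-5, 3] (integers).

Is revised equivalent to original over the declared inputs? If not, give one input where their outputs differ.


Although min/max/abs usage differs, plus arithmetic usage differs, plus local variable names differ, plus statement counts differ, plus constant usage differs, 63/63 inputs agree.
verdict: equivalent


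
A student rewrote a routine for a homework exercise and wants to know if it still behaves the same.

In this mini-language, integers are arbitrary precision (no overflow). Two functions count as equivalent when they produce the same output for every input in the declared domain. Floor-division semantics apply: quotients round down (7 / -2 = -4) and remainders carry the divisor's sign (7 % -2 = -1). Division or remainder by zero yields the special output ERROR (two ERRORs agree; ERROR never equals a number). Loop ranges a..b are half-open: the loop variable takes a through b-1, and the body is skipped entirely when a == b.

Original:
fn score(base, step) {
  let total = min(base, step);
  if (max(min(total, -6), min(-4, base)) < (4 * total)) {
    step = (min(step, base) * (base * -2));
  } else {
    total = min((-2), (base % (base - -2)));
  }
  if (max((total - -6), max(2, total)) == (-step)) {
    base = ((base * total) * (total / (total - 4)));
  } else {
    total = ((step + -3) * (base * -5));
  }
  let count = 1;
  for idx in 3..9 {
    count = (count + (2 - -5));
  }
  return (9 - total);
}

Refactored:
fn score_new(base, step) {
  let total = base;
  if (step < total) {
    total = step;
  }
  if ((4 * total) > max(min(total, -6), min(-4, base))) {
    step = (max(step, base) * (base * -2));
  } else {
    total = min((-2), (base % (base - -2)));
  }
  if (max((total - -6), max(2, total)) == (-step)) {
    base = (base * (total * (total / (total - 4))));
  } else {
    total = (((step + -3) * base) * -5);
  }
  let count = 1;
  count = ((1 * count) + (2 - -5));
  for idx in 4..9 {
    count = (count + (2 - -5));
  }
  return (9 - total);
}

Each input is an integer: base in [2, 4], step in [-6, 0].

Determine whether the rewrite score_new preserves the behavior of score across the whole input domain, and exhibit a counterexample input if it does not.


The rewrite breaks on base=2, step=0, where the results are -21 and -101.
score: total = 0; (max(min(total, -6), min(-4, base)) < (4 * total)) -> true; step = 0; (max((total - -6), max(2, total)) == (-step)) -> false; total = 30; count = 1; [idx=3]; count = 8; [idx=4]; count = 15; [idx=5]; count = 22; [idx=6]; count = 29; [idx=7]; count = 36; [idx=8]; count = 43; return -21
score_new: total = 2; (step < total) -> true; total = 0; ((4 * total) > max(min(total, -6), min(-4, base))) -> true; step = -8; (max((total - -6), max(2, total)) == (-step)) -> false; total = 110; count = 1; count = 8; [idx=4]; count = 15; [idx=5]; count = 22; [idx=6]; count = 29; [idx=7]; count = 36; [idx=8]; count = 43; return -101
verdict: not equivalent; witness: base=2, step=0


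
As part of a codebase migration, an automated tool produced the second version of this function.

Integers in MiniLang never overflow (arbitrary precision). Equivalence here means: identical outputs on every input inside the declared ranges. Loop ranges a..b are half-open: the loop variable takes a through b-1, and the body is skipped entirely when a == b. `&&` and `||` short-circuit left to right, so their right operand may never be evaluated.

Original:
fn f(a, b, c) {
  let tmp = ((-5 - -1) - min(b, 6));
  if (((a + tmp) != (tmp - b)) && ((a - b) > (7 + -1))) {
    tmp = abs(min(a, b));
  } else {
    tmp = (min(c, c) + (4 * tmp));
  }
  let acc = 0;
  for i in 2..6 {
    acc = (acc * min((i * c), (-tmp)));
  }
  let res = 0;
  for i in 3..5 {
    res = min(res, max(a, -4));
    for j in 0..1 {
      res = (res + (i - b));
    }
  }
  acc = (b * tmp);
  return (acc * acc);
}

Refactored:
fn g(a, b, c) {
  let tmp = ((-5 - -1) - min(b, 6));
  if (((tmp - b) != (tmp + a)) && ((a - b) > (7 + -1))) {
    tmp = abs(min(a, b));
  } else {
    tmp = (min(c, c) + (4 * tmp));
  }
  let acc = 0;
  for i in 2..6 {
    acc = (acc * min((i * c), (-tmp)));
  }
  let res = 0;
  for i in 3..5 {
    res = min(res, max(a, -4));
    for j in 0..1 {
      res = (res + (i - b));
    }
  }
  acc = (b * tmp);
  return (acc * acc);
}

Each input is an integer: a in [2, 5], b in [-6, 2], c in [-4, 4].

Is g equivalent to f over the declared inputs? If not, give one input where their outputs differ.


Equivalent — the differences include same computation, different form, yet no declared input distinguishes the two.
As a probe, take a=5, b=-4, c=1: f runs tmp=0, then (((a + tmp) != (tmp - b)) && ((a - b) > (7 + -1))) is true, then tmp=4, then acc=0, then (i=2), then acc=0, then (i=3), then acc=0, then (i=4), then acc=0, then (i=5), then acc=0, then res=0, then (i=3), then res=0, then (j=0), then res=7, then (i=4), then res=5, then (j=0), then res=13, then acc=-16, then returns 256; g runs tmp=0, then (((tmp - b) != (tmp + a)) && ((a - b) > (7 + -1))) is true, then tmp=4, then acc=0, then (i=2), then acc=0, then (i=3), then acc=0, then (i=4), then acc=0, then (i=5), then acc=0, then res=0, then (i=3), then res=0, then (j=0), then res=7, then (i=4), then res=5, then (j=0), then res=13, then acc=-16, then returns 256; both end at 256.
Checked all 324 inputs in the declared domain: the outputs agree on every one.
verdict: equivalent


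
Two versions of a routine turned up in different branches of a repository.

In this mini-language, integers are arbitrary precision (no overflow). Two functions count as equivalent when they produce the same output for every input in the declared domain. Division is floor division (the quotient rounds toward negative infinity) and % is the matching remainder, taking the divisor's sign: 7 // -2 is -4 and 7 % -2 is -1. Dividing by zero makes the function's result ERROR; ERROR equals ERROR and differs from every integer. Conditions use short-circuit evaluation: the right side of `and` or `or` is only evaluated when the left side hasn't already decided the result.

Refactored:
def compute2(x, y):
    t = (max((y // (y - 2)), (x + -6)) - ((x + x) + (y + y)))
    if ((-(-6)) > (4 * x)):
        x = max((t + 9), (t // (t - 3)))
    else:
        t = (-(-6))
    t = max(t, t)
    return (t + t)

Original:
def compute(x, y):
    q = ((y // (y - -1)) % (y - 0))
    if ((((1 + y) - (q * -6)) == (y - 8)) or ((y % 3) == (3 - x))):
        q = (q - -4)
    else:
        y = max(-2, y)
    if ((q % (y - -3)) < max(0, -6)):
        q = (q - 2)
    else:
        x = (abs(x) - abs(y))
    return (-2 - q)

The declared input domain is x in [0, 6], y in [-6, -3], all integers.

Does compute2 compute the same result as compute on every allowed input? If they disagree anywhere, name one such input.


The rewrite breaks on x=0, y=-6, where the results are 3 and 24.
compute: q = -5; ((((1 + y) - (q * -6)) == (y - 8)) or ((y % 3) == (3 - x))) -> false; y = -2; ((q % (y - -3)) < max(0, -6)) -> false; x = -2; return 3
compute2: t = 12; ((-(-6)) > (4 * x)) -> true; x = 21; t = 12; return 24
verdict: not equivalent; witness: x=0, y=-6


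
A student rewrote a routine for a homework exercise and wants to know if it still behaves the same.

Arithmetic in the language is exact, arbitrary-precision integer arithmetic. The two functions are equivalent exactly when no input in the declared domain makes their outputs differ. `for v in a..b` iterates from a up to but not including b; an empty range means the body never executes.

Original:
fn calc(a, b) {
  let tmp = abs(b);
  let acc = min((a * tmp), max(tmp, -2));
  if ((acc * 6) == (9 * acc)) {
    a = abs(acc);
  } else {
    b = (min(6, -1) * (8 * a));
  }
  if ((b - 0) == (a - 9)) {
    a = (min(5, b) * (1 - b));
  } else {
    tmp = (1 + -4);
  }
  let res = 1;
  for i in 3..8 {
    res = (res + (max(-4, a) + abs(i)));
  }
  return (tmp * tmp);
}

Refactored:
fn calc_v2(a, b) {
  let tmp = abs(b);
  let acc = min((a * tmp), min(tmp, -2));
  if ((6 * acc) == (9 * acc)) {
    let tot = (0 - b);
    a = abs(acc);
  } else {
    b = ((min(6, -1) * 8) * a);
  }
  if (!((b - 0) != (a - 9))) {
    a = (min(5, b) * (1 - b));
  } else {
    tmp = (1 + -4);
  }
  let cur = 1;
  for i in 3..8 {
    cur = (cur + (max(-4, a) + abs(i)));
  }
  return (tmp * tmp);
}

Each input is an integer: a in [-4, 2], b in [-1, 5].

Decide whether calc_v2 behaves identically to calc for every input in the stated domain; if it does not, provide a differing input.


a=1, b=0 yields 9 from calc but 0 from calc_v2.
verdict: not equivalent; witness: a=1, b=0


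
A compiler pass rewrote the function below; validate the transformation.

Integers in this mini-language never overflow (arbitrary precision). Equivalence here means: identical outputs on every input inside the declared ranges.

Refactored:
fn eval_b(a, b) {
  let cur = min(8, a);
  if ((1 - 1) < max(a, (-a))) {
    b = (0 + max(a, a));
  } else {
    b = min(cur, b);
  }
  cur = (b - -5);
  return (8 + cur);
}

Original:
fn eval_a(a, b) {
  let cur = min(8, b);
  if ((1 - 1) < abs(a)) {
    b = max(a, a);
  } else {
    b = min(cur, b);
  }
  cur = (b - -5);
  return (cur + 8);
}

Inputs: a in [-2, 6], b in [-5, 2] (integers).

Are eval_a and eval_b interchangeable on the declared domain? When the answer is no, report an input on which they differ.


There is a counterexample at a=0, b=1: 14 on one side, 13 on the other.
eval_a: cur = 1; ((1 - 1) < abs(a)) -> false; b = 1; cur = 6; return 14
eval_b: cur = 0; ((1 - 1) < max(a, (-a))) -> false; b = 0; cur = 5; return 13
verdict: not equivalent; witness: a=0, b=1
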